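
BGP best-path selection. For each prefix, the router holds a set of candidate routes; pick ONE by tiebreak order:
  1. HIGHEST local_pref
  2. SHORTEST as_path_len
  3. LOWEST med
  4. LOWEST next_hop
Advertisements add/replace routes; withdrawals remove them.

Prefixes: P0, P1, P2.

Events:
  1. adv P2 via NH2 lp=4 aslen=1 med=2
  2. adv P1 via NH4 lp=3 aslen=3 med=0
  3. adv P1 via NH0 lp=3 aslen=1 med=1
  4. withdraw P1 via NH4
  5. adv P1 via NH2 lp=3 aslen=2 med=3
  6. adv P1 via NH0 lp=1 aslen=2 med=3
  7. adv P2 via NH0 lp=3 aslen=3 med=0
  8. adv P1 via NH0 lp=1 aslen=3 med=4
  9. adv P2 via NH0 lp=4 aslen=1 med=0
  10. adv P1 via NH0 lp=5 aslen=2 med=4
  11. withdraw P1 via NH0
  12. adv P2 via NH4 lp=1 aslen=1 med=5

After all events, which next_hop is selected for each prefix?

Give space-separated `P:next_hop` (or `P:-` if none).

Answer: P0:- P1:NH2 P2:NH0

Derivation:
Op 1: best P0=- P1=- P2=NH2
Op 2: best P0=- P1=NH4 P2=NH2
Op 3: best P0=- P1=NH0 P2=NH2
Op 4: best P0=- P1=NH0 P2=NH2
Op 5: best P0=- P1=NH0 P2=NH2
Op 6: best P0=- P1=NH2 P2=NH2
Op 7: best P0=- P1=NH2 P2=NH2
Op 8: best P0=- P1=NH2 P2=NH2
Op 9: best P0=- P1=NH2 P2=NH0
Op 10: best P0=- P1=NH0 P2=NH0
Op 11: best P0=- P1=NH2 P2=NH0
Op 12: best P0=- P1=NH2 P2=NH0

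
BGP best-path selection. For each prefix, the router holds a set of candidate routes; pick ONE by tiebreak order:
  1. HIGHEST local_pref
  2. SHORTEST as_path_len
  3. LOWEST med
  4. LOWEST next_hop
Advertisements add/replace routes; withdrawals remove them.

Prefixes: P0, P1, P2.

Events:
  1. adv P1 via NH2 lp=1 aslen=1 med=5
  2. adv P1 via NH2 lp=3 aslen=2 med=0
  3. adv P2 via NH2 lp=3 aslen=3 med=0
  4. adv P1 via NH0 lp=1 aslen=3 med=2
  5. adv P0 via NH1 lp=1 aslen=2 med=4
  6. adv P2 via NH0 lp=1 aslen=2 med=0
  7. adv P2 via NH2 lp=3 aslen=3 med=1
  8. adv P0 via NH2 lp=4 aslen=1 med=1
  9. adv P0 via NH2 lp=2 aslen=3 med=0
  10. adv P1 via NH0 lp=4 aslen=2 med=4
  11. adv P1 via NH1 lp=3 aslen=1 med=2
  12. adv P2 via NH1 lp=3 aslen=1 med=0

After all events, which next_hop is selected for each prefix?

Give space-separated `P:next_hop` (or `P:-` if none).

Answer: P0:NH2 P1:NH0 P2:NH1

Derivation:
Op 1: best P0=- P1=NH2 P2=-
Op 2: best P0=- P1=NH2 P2=-
Op 3: best P0=- P1=NH2 P2=NH2
Op 4: best P0=- P1=NH2 P2=NH2
Op 5: best P0=NH1 P1=NH2 P2=NH2
Op 6: best P0=NH1 P1=NH2 P2=NH2
Op 7: best P0=NH1 P1=NH2 P2=NH2
Op 8: best P0=NH2 P1=NH2 P2=NH2
Op 9: best P0=NH2 P1=NH2 P2=NH2
Op 10: best P0=NH2 P1=NH0 P2=NH2
Op 11: best P0=NH2 P1=NH0 P2=NH2
Op 12: best P0=NH2 P1=NH0 P2=NH1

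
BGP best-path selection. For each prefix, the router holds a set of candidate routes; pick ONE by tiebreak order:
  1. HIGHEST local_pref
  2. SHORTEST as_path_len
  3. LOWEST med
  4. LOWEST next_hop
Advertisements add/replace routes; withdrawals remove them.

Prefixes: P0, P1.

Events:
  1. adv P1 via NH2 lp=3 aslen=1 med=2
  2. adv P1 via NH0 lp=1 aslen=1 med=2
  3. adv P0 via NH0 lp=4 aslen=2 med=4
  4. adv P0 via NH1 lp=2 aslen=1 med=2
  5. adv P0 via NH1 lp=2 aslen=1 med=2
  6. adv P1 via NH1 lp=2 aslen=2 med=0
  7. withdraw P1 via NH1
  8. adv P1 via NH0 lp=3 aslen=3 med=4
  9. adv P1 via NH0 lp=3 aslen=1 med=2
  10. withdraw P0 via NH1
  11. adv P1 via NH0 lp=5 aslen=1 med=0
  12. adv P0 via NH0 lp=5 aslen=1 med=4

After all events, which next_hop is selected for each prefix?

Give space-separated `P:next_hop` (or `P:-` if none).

Op 1: best P0=- P1=NH2
Op 2: best P0=- P1=NH2
Op 3: best P0=NH0 P1=NH2
Op 4: best P0=NH0 P1=NH2
Op 5: best P0=NH0 P1=NH2
Op 6: best P0=NH0 P1=NH2
Op 7: best P0=NH0 P1=NH2
Op 8: best P0=NH0 P1=NH2
Op 9: best P0=NH0 P1=NH0
Op 10: best P0=NH0 P1=NH0
Op 11: best P0=NH0 P1=NH0
Op 12: best P0=NH0 P1=NH0

Answer: P0:NH0 P1:NH0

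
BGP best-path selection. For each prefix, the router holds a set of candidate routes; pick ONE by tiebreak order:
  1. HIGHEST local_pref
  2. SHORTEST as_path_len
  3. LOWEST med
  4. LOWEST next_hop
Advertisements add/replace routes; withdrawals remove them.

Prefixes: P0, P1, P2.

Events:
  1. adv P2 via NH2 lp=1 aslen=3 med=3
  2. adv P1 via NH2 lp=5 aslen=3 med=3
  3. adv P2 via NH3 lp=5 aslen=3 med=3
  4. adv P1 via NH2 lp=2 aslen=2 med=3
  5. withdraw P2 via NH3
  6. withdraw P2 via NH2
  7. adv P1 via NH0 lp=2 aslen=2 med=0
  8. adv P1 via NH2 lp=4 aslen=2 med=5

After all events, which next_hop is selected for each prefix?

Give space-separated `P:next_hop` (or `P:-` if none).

Answer: P0:- P1:NH2 P2:-

Derivation:
Op 1: best P0=- P1=- P2=NH2
Op 2: best P0=- P1=NH2 P2=NH2
Op 3: best P0=- P1=NH2 P2=NH3
Op 4: best P0=- P1=NH2 P2=NH3
Op 5: best P0=- P1=NH2 P2=NH2
Op 6: best P0=- P1=NH2 P2=-
Op 7: best P0=- P1=NH0 P2=-
Op 8: best P0=- P1=NH2 P2=-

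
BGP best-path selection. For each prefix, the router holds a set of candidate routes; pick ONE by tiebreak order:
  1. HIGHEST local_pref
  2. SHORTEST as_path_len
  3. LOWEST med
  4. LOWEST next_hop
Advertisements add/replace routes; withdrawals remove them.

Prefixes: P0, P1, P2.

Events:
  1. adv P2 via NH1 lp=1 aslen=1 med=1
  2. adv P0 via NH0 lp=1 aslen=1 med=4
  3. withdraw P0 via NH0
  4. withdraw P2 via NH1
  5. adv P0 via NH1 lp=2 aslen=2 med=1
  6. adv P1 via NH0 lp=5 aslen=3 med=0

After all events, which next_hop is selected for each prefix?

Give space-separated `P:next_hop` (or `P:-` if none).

Op 1: best P0=- P1=- P2=NH1
Op 2: best P0=NH0 P1=- P2=NH1
Op 3: best P0=- P1=- P2=NH1
Op 4: best P0=- P1=- P2=-
Op 5: best P0=NH1 P1=- P2=-
Op 6: best P0=NH1 P1=NH0 P2=-

Answer: P0:NH1 P1:NH0 P2:-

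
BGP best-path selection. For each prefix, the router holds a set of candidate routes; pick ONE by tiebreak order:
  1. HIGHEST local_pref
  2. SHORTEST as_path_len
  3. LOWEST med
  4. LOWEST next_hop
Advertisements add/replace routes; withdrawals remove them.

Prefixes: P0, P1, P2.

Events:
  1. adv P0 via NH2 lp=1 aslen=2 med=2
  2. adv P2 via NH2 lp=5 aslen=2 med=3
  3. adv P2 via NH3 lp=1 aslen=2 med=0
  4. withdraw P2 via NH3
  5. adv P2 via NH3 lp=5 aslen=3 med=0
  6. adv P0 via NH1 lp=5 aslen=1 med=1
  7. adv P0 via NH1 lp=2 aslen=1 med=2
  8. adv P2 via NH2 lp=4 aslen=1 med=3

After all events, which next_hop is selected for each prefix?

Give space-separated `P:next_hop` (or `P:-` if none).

Answer: P0:NH1 P1:- P2:NH3

Derivation:
Op 1: best P0=NH2 P1=- P2=-
Op 2: best P0=NH2 P1=- P2=NH2
Op 3: best P0=NH2 P1=- P2=NH2
Op 4: best P0=NH2 P1=- P2=NH2
Op 5: best P0=NH2 P1=- P2=NH2
Op 6: best P0=NH1 P1=- P2=NH2
Op 7: best P0=NH1 P1=- P2=NH2
Op 8: best P0=NH1 P1=- P2=NH3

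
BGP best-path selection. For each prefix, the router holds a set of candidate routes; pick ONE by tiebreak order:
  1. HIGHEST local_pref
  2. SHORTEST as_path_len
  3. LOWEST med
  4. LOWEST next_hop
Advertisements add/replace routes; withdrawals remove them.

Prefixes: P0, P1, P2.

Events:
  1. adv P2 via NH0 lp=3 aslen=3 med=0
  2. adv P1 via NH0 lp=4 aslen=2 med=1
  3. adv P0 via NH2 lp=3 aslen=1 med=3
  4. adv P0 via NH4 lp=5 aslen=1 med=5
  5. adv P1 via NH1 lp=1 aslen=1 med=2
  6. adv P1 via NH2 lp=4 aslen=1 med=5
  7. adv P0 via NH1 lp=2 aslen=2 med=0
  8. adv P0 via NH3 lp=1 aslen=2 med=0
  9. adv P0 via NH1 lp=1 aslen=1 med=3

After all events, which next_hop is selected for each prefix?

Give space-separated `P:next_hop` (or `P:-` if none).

Op 1: best P0=- P1=- P2=NH0
Op 2: best P0=- P1=NH0 P2=NH0
Op 3: best P0=NH2 P1=NH0 P2=NH0
Op 4: best P0=NH4 P1=NH0 P2=NH0
Op 5: best P0=NH4 P1=NH0 P2=NH0
Op 6: best P0=NH4 P1=NH2 P2=NH0
Op 7: best P0=NH4 P1=NH2 P2=NH0
Op 8: best P0=NH4 P1=NH2 P2=NH0
Op 9: best P0=NH4 P1=NH2 P2=NH0

Answer: P0:NH4 P1:NH2 P2:NH0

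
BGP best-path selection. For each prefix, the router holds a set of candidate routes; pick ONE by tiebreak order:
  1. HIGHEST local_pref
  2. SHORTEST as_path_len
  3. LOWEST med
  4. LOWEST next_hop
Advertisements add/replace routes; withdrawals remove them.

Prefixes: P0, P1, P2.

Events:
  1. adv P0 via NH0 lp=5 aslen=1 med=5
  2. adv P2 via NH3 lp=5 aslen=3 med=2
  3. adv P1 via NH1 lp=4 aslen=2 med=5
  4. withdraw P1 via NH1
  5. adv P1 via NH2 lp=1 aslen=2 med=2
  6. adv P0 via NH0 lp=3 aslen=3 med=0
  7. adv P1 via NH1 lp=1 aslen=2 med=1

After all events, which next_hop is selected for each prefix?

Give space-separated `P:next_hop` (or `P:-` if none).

Answer: P0:NH0 P1:NH1 P2:NH3

Derivation:
Op 1: best P0=NH0 P1=- P2=-
Op 2: best P0=NH0 P1=- P2=NH3
Op 3: best P0=NH0 P1=NH1 P2=NH3
Op 4: best P0=NH0 P1=- P2=NH3
Op 5: best P0=NH0 P1=NH2 P2=NH3
Op 6: best P0=NH0 P1=NH2 P2=NH3
Op 7: best P0=NH0 P1=NH1 P2=NH3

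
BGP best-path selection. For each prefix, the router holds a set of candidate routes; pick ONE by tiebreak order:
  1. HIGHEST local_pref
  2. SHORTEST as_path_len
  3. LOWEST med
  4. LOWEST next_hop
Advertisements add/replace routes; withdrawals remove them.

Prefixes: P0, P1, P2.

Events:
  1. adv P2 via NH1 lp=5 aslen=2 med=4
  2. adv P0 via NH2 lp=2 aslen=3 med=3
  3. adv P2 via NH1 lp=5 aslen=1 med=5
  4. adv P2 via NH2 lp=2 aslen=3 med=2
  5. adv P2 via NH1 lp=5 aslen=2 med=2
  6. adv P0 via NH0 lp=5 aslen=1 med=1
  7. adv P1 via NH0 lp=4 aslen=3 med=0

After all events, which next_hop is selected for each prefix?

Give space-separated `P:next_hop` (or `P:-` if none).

Op 1: best P0=- P1=- P2=NH1
Op 2: best P0=NH2 P1=- P2=NH1
Op 3: best P0=NH2 P1=- P2=NH1
Op 4: best P0=NH2 P1=- P2=NH1
Op 5: best P0=NH2 P1=- P2=NH1
Op 6: best P0=NH0 P1=- P2=NH1
Op 7: best P0=NH0 P1=NH0 P2=NH1

Answer: P0:NH0 P1:NH0 P2:NH1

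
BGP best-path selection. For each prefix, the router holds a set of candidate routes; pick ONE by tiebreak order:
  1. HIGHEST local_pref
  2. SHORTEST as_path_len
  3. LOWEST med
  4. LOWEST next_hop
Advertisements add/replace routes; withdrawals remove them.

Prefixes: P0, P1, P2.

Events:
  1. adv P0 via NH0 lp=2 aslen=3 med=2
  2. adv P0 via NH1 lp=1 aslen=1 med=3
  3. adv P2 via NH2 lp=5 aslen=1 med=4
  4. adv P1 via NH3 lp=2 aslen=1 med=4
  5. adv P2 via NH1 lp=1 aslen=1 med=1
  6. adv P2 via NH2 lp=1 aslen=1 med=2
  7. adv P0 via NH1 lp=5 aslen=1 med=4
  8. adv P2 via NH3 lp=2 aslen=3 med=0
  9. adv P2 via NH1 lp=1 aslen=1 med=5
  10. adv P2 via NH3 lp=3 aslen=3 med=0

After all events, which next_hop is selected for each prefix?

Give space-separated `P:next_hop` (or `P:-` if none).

Op 1: best P0=NH0 P1=- P2=-
Op 2: best P0=NH0 P1=- P2=-
Op 3: best P0=NH0 P1=- P2=NH2
Op 4: best P0=NH0 P1=NH3 P2=NH2
Op 5: best P0=NH0 P1=NH3 P2=NH2
Op 6: best P0=NH0 P1=NH3 P2=NH1
Op 7: best P0=NH1 P1=NH3 P2=NH1
Op 8: best P0=NH1 P1=NH3 P2=NH3
Op 9: best P0=NH1 P1=NH3 P2=NH3
Op 10: best P0=NH1 P1=NH3 P2=NH3

Answer: P0:NH1 P1:NH3 P2:NH3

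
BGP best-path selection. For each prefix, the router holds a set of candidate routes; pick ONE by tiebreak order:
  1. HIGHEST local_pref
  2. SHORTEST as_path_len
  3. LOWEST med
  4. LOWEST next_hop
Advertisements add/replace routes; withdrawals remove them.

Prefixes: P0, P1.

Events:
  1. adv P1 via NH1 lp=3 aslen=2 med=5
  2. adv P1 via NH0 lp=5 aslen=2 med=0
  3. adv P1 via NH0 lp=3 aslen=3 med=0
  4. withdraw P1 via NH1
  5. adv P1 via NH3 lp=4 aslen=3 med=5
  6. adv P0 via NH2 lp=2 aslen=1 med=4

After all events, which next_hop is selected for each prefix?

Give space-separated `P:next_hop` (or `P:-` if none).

Answer: P0:NH2 P1:NH3

Derivation:
Op 1: best P0=- P1=NH1
Op 2: best P0=- P1=NH0
Op 3: best P0=- P1=NH1
Op 4: best P0=- P1=NH0
Op 5: best P0=- P1=NH3
Op 6: best P0=NH2 P1=NH3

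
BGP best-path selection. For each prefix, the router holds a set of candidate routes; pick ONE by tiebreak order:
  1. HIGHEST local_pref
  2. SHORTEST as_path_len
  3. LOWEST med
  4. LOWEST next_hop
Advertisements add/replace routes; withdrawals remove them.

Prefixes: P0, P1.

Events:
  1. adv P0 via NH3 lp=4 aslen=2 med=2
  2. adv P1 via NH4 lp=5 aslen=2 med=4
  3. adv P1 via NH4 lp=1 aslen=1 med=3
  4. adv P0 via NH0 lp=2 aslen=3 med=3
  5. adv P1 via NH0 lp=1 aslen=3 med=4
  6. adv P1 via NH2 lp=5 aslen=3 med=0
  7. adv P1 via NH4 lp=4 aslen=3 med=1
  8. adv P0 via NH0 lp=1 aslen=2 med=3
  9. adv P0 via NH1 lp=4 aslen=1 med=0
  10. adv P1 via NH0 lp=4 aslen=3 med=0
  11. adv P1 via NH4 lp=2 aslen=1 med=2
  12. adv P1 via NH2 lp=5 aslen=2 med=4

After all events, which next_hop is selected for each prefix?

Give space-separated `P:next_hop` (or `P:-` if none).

Answer: P0:NH1 P1:NH2

Derivation:
Op 1: best P0=NH3 P1=-
Op 2: best P0=NH3 P1=NH4
Op 3: best P0=NH3 P1=NH4
Op 4: best P0=NH3 P1=NH4
Op 5: best P0=NH3 P1=NH4
Op 6: best P0=NH3 P1=NH2
Op 7: best P0=NH3 P1=NH2
Op 8: best P0=NH3 P1=NH2
Op 9: best P0=NH1 P1=NH2
Op 10: best P0=NH1 P1=NH2
Op 11: best P0=NH1 P1=NH2
Op 12: best P0=NH1 P1=NH2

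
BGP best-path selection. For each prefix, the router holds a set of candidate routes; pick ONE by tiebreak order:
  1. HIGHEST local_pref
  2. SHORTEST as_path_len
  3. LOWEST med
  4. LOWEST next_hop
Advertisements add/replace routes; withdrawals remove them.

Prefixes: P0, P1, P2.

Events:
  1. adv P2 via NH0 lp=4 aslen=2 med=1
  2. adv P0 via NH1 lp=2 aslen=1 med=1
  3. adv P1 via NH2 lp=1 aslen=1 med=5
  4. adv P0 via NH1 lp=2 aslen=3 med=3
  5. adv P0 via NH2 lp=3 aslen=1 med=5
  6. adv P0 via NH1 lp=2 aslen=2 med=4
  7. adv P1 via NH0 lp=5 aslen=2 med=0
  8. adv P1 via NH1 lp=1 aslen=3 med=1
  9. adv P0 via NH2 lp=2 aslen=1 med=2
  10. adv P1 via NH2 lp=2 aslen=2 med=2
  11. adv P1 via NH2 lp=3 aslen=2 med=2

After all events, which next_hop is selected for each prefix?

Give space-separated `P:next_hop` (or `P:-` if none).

Op 1: best P0=- P1=- P2=NH0
Op 2: best P0=NH1 P1=- P2=NH0
Op 3: best P0=NH1 P1=NH2 P2=NH0
Op 4: best P0=NH1 P1=NH2 P2=NH0
Op 5: best P0=NH2 P1=NH2 P2=NH0
Op 6: best P0=NH2 P1=NH2 P2=NH0
Op 7: best P0=NH2 P1=NH0 P2=NH0
Op 8: best P0=NH2 P1=NH0 P2=NH0
Op 9: best P0=NH2 P1=NH0 P2=NH0
Op 10: best P0=NH2 P1=NH0 P2=NH0
Op 11: best P0=NH2 P1=NH0 P2=NH0

Answer: P0:NH2 P1:NH0 P2:NH0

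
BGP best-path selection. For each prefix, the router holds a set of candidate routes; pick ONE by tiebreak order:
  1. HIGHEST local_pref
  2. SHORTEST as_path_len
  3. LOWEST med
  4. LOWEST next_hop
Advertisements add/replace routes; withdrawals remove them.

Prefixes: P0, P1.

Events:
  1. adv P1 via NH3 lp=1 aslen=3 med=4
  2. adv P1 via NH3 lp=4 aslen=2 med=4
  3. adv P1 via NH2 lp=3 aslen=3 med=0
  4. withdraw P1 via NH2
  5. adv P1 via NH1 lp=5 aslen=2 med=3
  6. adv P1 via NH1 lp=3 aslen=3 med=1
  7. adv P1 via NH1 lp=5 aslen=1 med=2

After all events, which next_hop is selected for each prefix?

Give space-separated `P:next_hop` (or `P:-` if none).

Answer: P0:- P1:NH1

Derivation:
Op 1: best P0=- P1=NH3
Op 2: best P0=- P1=NH3
Op 3: best P0=- P1=NH3
Op 4: best P0=- P1=NH3
Op 5: best P0=- P1=NH1
Op 6: best P0=- P1=NH3
Op 7: best P0=- P1=NH1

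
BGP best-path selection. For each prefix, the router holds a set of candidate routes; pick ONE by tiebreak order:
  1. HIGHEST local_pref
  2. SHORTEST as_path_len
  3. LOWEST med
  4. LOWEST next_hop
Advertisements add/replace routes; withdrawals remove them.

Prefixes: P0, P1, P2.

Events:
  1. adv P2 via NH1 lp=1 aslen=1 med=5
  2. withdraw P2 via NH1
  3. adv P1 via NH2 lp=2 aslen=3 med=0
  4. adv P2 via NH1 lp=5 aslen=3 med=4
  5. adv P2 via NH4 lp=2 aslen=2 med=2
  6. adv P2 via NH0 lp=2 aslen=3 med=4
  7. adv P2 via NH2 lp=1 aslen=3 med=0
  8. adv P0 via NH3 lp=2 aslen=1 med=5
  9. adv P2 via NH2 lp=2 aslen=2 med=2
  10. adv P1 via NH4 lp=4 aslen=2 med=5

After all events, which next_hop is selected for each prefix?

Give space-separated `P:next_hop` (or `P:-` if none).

Answer: P0:NH3 P1:NH4 P2:NH1

Derivation:
Op 1: best P0=- P1=- P2=NH1
Op 2: best P0=- P1=- P2=-
Op 3: best P0=- P1=NH2 P2=-
Op 4: best P0=- P1=NH2 P2=NH1
Op 5: best P0=- P1=NH2 P2=NH1
Op 6: best P0=- P1=NH2 P2=NH1
Op 7: best P0=- P1=NH2 P2=NH1
Op 8: best P0=NH3 P1=NH2 P2=NH1
Op 9: best P0=NH3 P1=NH2 P2=NH1
Op 10: best P0=NH3 P1=NH4 P2=NH1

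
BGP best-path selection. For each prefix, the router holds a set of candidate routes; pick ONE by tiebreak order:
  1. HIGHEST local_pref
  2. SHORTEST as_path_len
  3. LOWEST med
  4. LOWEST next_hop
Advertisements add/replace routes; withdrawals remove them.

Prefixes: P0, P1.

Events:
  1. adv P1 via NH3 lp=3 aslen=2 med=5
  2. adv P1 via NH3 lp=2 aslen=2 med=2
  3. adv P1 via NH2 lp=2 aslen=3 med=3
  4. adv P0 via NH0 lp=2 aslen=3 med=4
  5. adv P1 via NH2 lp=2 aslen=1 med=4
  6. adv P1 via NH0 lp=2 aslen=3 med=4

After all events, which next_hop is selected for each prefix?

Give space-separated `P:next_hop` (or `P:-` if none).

Answer: P0:NH0 P1:NH2

Derivation:
Op 1: best P0=- P1=NH3
Op 2: best P0=- P1=NH3
Op 3: best P0=- P1=NH3
Op 4: best P0=NH0 P1=NH3
Op 5: best P0=NH0 P1=NH2
Op 6: best P0=NH0 P1=NH2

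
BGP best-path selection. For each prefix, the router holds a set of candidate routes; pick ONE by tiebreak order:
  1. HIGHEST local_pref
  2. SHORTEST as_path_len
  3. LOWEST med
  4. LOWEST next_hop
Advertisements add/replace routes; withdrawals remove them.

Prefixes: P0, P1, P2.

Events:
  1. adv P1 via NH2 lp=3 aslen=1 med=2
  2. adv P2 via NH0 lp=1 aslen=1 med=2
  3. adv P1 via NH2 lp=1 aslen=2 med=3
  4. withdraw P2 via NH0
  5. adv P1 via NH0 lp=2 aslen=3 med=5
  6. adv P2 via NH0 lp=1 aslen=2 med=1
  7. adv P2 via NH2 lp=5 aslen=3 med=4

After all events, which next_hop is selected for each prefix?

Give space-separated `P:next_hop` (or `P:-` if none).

Answer: P0:- P1:NH0 P2:NH2

Derivation:
Op 1: best P0=- P1=NH2 P2=-
Op 2: best P0=- P1=NH2 P2=NH0
Op 3: best P0=- P1=NH2 P2=NH0
Op 4: best P0=- P1=NH2 P2=-
Op 5: best P0=- P1=NH0 P2=-
Op 6: best P0=- P1=NH0 P2=NH0
Op 7: best P0=- P1=NH0 P2=NH2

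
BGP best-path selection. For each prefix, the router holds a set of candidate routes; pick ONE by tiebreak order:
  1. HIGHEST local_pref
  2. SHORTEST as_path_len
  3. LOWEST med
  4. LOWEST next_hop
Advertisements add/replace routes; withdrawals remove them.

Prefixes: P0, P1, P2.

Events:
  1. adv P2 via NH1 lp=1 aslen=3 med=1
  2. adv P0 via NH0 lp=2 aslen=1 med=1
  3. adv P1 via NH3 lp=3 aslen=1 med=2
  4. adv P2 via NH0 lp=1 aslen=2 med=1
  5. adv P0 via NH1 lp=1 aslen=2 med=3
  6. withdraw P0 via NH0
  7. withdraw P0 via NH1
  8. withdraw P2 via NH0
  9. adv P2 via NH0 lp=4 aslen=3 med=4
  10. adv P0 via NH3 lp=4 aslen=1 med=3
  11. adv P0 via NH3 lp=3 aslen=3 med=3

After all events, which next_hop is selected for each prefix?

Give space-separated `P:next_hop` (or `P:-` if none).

Op 1: best P0=- P1=- P2=NH1
Op 2: best P0=NH0 P1=- P2=NH1
Op 3: best P0=NH0 P1=NH3 P2=NH1
Op 4: best P0=NH0 P1=NH3 P2=NH0
Op 5: best P0=NH0 P1=NH3 P2=NH0
Op 6: best P0=NH1 P1=NH3 P2=NH0
Op 7: best P0=- P1=NH3 P2=NH0
Op 8: best P0=- P1=NH3 P2=NH1
Op 9: best P0=- P1=NH3 P2=NH0
Op 10: best P0=NH3 P1=NH3 P2=NH0
Op 11: best P0=NH3 P1=NH3 P2=NH0

Answer: P0:NH3 P1:NH3 P2:NH0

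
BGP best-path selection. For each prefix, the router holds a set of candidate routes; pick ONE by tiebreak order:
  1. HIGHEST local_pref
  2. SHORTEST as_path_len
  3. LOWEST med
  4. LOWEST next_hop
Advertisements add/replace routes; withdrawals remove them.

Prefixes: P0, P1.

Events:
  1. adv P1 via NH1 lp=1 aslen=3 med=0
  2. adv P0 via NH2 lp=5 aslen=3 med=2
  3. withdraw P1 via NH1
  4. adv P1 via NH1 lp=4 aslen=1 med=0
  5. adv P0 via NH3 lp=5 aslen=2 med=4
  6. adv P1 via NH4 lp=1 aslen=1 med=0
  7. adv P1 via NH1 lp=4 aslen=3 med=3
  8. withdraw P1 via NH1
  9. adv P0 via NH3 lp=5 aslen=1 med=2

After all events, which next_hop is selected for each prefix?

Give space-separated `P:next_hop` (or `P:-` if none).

Op 1: best P0=- P1=NH1
Op 2: best P0=NH2 P1=NH1
Op 3: best P0=NH2 P1=-
Op 4: best P0=NH2 P1=NH1
Op 5: best P0=NH3 P1=NH1
Op 6: best P0=NH3 P1=NH1
Op 7: best P0=NH3 P1=NH1
Op 8: best P0=NH3 P1=NH4
Op 9: best P0=NH3 P1=NH4

Answer: P0:NH3 P1:NH4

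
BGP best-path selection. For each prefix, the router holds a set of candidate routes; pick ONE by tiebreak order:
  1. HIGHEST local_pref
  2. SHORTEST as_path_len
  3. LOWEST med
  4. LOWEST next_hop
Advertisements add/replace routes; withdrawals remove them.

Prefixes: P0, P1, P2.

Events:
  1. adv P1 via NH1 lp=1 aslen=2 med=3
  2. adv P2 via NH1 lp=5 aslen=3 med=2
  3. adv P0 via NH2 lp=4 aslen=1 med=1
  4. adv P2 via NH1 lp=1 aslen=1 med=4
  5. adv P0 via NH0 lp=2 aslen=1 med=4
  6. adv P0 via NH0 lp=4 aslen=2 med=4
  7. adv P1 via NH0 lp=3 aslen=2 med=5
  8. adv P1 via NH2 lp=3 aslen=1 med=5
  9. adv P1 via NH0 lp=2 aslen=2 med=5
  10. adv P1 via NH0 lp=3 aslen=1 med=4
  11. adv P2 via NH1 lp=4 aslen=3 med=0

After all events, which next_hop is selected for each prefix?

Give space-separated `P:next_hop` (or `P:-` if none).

Answer: P0:NH2 P1:NH0 P2:NH1

Derivation:
Op 1: best P0=- P1=NH1 P2=-
Op 2: best P0=- P1=NH1 P2=NH1
Op 3: best P0=NH2 P1=NH1 P2=NH1
Op 4: best P0=NH2 P1=NH1 P2=NH1
Op 5: best P0=NH2 P1=NH1 P2=NH1
Op 6: best P0=NH2 P1=NH1 P2=NH1
Op 7: best P0=NH2 P1=NH0 P2=NH1
Op 8: best P0=NH2 P1=NH2 P2=NH1
Op 9: best P0=NH2 P1=NH2 P2=NH1
Op 10: best P0=NH2 P1=NH0 P2=NH1
Op 11: best P0=NH2 P1=NH0 P2=NH1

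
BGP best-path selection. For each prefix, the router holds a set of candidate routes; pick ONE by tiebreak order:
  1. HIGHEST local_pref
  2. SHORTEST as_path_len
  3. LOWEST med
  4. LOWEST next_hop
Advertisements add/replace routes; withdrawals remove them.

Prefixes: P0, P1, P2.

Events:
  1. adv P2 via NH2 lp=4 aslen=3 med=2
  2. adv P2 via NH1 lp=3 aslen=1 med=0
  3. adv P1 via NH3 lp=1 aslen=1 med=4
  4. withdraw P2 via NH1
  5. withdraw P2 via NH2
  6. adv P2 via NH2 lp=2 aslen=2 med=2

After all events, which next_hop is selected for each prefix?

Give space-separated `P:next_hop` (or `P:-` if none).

Answer: P0:- P1:NH3 P2:NH2

Derivation:
Op 1: best P0=- P1=- P2=NH2
Op 2: best P0=- P1=- P2=NH2
Op 3: best P0=- P1=NH3 P2=NH2
Op 4: best P0=- P1=NH3 P2=NH2
Op 5: best P0=- P1=NH3 P2=-
Op 6: best P0=- P1=NH3 P2=NH2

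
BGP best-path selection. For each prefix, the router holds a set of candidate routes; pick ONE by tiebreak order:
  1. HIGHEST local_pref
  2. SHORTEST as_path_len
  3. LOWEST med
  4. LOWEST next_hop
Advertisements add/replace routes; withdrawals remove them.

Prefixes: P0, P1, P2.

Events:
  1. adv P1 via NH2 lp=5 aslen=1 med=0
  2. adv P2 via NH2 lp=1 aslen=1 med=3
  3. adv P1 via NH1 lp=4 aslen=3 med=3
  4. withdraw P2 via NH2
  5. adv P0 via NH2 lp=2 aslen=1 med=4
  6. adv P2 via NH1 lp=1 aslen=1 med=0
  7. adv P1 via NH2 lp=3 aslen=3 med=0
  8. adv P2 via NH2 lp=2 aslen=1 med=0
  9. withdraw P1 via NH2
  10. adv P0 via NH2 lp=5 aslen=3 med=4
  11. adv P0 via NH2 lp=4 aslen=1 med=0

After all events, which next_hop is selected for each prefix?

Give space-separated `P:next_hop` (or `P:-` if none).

Answer: P0:NH2 P1:NH1 P2:NH2

Derivation:
Op 1: best P0=- P1=NH2 P2=-
Op 2: best P0=- P1=NH2 P2=NH2
Op 3: best P0=- P1=NH2 P2=NH2
Op 4: best P0=- P1=NH2 P2=-
Op 5: best P0=NH2 P1=NH2 P2=-
Op 6: best P0=NH2 P1=NH2 P2=NH1
Op 7: best P0=NH2 P1=NH1 P2=NH1
Op 8: best P0=NH2 P1=NH1 P2=NH2
Op 9: best P0=NH2 P1=NH1 P2=NH2
Op 10: best P0=NH2 P1=NH1 P2=NH2
Op 11: best P0=NH2 P1=NH1 P2=NH2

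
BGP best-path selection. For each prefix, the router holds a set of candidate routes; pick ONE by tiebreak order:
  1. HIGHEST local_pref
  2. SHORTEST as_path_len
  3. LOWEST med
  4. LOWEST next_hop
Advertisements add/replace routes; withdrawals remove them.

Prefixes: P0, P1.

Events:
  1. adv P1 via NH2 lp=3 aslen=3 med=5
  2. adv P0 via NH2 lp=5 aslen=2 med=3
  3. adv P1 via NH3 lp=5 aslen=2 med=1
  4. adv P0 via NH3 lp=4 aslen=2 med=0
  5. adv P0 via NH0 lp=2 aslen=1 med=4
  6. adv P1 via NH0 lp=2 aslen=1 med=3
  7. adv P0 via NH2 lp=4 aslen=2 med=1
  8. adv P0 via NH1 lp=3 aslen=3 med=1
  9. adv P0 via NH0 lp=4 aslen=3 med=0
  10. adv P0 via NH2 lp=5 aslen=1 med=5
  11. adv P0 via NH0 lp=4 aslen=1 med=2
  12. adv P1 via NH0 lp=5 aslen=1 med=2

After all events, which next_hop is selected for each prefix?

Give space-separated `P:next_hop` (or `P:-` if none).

Answer: P0:NH2 P1:NH0

Derivation:
Op 1: best P0=- P1=NH2
Op 2: best P0=NH2 P1=NH2
Op 3: best P0=NH2 P1=NH3
Op 4: best P0=NH2 P1=NH3
Op 5: best P0=NH2 P1=NH3
Op 6: best P0=NH2 P1=NH3
Op 7: best P0=NH3 P1=NH3
Op 8: best P0=NH3 P1=NH3
Op 9: best P0=NH3 P1=NH3
Op 10: best P0=NH2 P1=NH3
Op 11: best P0=NH2 P1=NH3
Op 12: best P0=NH2 P1=NH0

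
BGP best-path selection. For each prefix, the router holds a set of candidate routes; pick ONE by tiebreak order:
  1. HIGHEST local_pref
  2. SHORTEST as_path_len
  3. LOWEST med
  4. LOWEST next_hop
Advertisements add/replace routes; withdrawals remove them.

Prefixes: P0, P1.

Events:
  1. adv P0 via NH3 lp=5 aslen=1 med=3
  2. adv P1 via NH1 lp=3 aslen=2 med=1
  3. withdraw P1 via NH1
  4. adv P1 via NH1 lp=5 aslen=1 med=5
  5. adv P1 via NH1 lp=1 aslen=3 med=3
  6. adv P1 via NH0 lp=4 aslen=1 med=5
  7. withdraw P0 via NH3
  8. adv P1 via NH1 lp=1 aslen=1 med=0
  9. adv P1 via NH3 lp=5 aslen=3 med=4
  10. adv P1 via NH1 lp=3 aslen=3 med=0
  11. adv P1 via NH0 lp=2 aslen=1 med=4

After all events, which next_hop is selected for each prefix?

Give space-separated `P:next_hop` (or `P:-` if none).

Op 1: best P0=NH3 P1=-
Op 2: best P0=NH3 P1=NH1
Op 3: best P0=NH3 P1=-
Op 4: best P0=NH3 P1=NH1
Op 5: best P0=NH3 P1=NH1
Op 6: best P0=NH3 P1=NH0
Op 7: best P0=- P1=NH0
Op 8: best P0=- P1=NH0
Op 9: best P0=- P1=NH3
Op 10: best P0=- P1=NH3
Op 11: best P0=- P1=NH3

Answer: P0:- P1:NH3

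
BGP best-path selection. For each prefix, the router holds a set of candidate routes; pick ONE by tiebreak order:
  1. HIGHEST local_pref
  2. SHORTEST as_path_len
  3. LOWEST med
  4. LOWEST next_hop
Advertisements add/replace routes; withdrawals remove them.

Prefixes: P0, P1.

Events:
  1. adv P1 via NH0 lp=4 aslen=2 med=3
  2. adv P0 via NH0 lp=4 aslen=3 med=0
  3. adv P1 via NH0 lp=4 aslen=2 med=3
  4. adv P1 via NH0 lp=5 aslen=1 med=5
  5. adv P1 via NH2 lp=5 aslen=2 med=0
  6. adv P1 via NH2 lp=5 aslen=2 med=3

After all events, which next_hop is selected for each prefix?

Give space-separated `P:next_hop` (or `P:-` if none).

Op 1: best P0=- P1=NH0
Op 2: best P0=NH0 P1=NH0
Op 3: best P0=NH0 P1=NH0
Op 4: best P0=NH0 P1=NH0
Op 5: best P0=NH0 P1=NH0
Op 6: best P0=NH0 P1=NH0

Answer: P0:NH0 P1:NH0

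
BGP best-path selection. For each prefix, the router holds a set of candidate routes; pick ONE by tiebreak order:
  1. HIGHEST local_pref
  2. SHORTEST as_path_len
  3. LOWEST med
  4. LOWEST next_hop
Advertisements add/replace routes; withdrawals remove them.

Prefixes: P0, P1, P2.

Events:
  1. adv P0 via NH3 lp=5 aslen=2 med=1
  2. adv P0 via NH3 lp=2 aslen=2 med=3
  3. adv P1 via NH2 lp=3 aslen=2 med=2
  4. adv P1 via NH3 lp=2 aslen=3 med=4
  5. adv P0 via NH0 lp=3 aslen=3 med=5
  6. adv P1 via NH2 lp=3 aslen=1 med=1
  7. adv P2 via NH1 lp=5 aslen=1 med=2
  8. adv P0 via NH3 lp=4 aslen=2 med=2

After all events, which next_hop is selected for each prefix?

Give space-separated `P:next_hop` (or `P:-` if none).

Op 1: best P0=NH3 P1=- P2=-
Op 2: best P0=NH3 P1=- P2=-
Op 3: best P0=NH3 P1=NH2 P2=-
Op 4: best P0=NH3 P1=NH2 P2=-
Op 5: best P0=NH0 P1=NH2 P2=-
Op 6: best P0=NH0 P1=NH2 P2=-
Op 7: best P0=NH0 P1=NH2 P2=NH1
Op 8: best P0=NH3 P1=NH2 P2=NH1

Answer: P0:NH3 P1:NH2 P2:NH1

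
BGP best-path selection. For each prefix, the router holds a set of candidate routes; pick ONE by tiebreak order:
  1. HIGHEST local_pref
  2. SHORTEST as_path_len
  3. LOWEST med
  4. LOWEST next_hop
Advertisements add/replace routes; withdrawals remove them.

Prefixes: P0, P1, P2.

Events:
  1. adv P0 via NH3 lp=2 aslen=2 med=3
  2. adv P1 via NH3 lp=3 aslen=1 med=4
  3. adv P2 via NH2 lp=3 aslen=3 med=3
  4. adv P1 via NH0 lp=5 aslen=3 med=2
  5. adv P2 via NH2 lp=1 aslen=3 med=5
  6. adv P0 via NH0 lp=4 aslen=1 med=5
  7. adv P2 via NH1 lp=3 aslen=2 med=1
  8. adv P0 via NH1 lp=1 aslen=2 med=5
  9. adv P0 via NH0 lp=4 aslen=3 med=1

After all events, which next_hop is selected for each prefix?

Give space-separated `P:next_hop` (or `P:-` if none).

Op 1: best P0=NH3 P1=- P2=-
Op 2: best P0=NH3 P1=NH3 P2=-
Op 3: best P0=NH3 P1=NH3 P2=NH2
Op 4: best P0=NH3 P1=NH0 P2=NH2
Op 5: best P0=NH3 P1=NH0 P2=NH2
Op 6: best P0=NH0 P1=NH0 P2=NH2
Op 7: best P0=NH0 P1=NH0 P2=NH1
Op 8: best P0=NH0 P1=NH0 P2=NH1
Op 9: best P0=NH0 P1=NH0 P2=NH1

Answer: P0:NH0 P1:NH0 P2:NH1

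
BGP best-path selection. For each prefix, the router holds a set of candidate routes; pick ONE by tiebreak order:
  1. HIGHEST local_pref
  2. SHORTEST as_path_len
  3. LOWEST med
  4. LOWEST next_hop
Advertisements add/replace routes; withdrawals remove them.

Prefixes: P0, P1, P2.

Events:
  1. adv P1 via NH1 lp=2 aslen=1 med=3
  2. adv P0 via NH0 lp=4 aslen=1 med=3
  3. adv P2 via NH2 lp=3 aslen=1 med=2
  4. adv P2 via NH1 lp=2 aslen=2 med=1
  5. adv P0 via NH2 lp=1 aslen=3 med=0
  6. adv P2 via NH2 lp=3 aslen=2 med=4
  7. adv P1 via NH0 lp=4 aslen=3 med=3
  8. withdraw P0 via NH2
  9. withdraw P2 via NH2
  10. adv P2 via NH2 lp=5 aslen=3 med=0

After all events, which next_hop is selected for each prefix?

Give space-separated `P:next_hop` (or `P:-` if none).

Answer: P0:NH0 P1:NH0 P2:NH2

Derivation:
Op 1: best P0=- P1=NH1 P2=-
Op 2: best P0=NH0 P1=NH1 P2=-
Op 3: best P0=NH0 P1=NH1 P2=NH2
Op 4: best P0=NH0 P1=NH1 P2=NH2
Op 5: best P0=NH0 P1=NH1 P2=NH2
Op 6: best P0=NH0 P1=NH1 P2=NH2
Op 7: best P0=NH0 P1=NH0 P2=NH2
Op 8: best P0=NH0 P1=NH0 P2=NH2
Op 9: best P0=NH0 P1=NH0 P2=NH1
Op 10: best P0=NH0 P1=NH0 P2=NH2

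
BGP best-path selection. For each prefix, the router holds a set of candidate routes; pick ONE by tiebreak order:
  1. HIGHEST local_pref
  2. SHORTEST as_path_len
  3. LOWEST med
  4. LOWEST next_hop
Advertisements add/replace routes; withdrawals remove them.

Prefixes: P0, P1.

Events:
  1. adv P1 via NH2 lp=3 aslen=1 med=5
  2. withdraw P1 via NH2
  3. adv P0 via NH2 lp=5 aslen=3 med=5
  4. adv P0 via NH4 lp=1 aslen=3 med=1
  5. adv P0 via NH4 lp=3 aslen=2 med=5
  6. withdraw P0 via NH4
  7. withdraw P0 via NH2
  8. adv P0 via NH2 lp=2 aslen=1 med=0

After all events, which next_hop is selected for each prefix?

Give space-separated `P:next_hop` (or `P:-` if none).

Op 1: best P0=- P1=NH2
Op 2: best P0=- P1=-
Op 3: best P0=NH2 P1=-
Op 4: best P0=NH2 P1=-
Op 5: best P0=NH2 P1=-
Op 6: best P0=NH2 P1=-
Op 7: best P0=- P1=-
Op 8: best P0=NH2 P1=-

Answer: P0:NH2 P1:-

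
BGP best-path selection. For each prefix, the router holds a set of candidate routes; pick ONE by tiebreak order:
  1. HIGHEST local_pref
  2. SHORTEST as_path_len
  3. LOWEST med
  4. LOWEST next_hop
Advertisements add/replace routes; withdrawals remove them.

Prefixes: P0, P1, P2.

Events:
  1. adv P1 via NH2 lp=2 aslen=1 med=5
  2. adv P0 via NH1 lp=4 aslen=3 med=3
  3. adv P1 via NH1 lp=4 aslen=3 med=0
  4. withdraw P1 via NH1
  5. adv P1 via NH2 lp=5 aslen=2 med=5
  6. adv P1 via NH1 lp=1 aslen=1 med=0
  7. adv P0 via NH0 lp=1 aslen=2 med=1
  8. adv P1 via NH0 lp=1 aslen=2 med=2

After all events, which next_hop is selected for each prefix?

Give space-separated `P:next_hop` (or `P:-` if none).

Op 1: best P0=- P1=NH2 P2=-
Op 2: best P0=NH1 P1=NH2 P2=-
Op 3: best P0=NH1 P1=NH1 P2=-
Op 4: best P0=NH1 P1=NH2 P2=-
Op 5: best P0=NH1 P1=NH2 P2=-
Op 6: best P0=NH1 P1=NH2 P2=-
Op 7: best P0=NH1 P1=NH2 P2=-
Op 8: best P0=NH1 P1=NH2 P2=-

Answer: P0:NH1 P1:NH2 P2:-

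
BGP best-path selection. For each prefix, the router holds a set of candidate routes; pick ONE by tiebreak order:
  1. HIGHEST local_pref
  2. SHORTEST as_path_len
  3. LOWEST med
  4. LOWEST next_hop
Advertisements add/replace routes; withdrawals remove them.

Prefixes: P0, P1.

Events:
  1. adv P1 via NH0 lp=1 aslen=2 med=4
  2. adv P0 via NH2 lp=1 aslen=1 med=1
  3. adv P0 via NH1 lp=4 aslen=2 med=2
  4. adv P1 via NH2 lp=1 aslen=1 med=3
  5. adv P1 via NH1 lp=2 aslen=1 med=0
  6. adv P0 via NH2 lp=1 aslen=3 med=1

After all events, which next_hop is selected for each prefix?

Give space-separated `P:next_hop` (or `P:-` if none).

Answer: P0:NH1 P1:NH1

Derivation:
Op 1: best P0=- P1=NH0
Op 2: best P0=NH2 P1=NH0
Op 3: best P0=NH1 P1=NH0
Op 4: best P0=NH1 P1=NH2
Op 5: best P0=NH1 P1=NH1
Op 6: best P0=NH1 P1=NH1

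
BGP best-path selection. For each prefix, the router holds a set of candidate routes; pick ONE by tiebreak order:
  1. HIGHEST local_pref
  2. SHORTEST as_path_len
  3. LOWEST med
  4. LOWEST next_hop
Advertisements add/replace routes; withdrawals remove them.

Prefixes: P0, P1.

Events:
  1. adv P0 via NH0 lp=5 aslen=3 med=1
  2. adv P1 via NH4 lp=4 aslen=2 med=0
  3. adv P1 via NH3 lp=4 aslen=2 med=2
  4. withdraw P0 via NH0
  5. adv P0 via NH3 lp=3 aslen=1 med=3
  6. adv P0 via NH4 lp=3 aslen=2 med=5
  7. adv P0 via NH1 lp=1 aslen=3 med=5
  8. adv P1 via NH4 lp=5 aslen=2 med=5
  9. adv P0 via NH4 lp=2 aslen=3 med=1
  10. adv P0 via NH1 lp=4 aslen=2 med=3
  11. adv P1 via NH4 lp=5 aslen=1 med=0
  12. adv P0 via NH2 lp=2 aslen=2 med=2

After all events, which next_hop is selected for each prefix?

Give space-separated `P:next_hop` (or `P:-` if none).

Answer: P0:NH1 P1:NH4

Derivation:
Op 1: best P0=NH0 P1=-
Op 2: best P0=NH0 P1=NH4
Op 3: best P0=NH0 P1=NH4
Op 4: best P0=- P1=NH4
Op 5: best P0=NH3 P1=NH4
Op 6: best P0=NH3 P1=NH4
Op 7: best P0=NH3 P1=NH4
Op 8: best P0=NH3 P1=NH4
Op 9: best P0=NH3 P1=NH4
Op 10: best P0=NH1 P1=NH4
Op 11: best P0=NH1 P1=NH4
Op 12: best P0=NH1 P1=NH4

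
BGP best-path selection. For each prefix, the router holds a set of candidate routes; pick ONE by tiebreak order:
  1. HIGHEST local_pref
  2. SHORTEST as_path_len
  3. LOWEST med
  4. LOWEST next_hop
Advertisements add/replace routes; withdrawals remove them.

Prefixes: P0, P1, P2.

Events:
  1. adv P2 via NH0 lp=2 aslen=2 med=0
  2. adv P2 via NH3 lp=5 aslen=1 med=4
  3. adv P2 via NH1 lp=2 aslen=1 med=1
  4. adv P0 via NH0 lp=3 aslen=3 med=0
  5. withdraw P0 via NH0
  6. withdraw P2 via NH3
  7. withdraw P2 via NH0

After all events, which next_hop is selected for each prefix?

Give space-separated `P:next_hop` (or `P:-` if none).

Op 1: best P0=- P1=- P2=NH0
Op 2: best P0=- P1=- P2=NH3
Op 3: best P0=- P1=- P2=NH3
Op 4: best P0=NH0 P1=- P2=NH3
Op 5: best P0=- P1=- P2=NH3
Op 6: best P0=- P1=- P2=NH1
Op 7: best P0=- P1=- P2=NH1

Answer: P0:- P1:- P2:NH1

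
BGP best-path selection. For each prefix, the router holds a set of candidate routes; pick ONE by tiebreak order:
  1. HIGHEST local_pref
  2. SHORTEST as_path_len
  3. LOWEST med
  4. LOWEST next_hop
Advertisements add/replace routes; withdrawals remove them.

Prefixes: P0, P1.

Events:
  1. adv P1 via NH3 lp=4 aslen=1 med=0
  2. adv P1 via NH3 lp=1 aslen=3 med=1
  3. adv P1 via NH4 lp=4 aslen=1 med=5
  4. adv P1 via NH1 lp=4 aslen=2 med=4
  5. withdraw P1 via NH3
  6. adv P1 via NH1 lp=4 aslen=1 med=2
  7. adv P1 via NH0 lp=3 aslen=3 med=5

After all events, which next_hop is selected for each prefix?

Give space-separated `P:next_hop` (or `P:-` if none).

Answer: P0:- P1:NH1

Derivation:
Op 1: best P0=- P1=NH3
Op 2: best P0=- P1=NH3
Op 3: best P0=- P1=NH4
Op 4: best P0=- P1=NH4
Op 5: best P0=- P1=NH4
Op 6: best P0=- P1=NH1
Op 7: best P0=- P1=NH1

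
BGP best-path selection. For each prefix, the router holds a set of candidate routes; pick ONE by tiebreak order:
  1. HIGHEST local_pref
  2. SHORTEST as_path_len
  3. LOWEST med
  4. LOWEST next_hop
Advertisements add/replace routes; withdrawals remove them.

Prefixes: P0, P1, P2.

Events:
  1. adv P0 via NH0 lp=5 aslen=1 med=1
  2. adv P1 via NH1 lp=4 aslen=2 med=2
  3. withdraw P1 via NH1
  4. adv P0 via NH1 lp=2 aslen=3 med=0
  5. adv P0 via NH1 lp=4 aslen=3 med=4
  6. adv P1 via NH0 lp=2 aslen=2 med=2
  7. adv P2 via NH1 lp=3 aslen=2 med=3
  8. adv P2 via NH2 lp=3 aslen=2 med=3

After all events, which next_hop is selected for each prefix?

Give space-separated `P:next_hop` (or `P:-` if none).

Op 1: best P0=NH0 P1=- P2=-
Op 2: best P0=NH0 P1=NH1 P2=-
Op 3: best P0=NH0 P1=- P2=-
Op 4: best P0=NH0 P1=- P2=-
Op 5: best P0=NH0 P1=- P2=-
Op 6: best P0=NH0 P1=NH0 P2=-
Op 7: best P0=NH0 P1=NH0 P2=NH1
Op 8: best P0=NH0 P1=NH0 P2=NH1

Answer: P0:NH0 P1:NH0 P2:NH1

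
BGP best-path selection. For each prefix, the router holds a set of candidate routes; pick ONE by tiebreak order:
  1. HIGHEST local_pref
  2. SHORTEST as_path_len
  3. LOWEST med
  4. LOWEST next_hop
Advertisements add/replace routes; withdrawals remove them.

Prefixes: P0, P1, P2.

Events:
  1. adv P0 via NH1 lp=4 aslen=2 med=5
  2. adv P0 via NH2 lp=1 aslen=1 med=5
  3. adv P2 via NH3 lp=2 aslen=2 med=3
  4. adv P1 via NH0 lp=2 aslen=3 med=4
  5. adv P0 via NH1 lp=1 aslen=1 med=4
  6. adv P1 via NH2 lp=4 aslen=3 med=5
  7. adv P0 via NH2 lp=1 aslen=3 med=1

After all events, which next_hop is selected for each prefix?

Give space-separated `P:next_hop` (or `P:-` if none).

Op 1: best P0=NH1 P1=- P2=-
Op 2: best P0=NH1 P1=- P2=-
Op 3: best P0=NH1 P1=- P2=NH3
Op 4: best P0=NH1 P1=NH0 P2=NH3
Op 5: best P0=NH1 P1=NH0 P2=NH3
Op 6: best P0=NH1 P1=NH2 P2=NH3
Op 7: best P0=NH1 P1=NH2 P2=NH3

Answer: P0:NH1 P1:NH2 P2:NH3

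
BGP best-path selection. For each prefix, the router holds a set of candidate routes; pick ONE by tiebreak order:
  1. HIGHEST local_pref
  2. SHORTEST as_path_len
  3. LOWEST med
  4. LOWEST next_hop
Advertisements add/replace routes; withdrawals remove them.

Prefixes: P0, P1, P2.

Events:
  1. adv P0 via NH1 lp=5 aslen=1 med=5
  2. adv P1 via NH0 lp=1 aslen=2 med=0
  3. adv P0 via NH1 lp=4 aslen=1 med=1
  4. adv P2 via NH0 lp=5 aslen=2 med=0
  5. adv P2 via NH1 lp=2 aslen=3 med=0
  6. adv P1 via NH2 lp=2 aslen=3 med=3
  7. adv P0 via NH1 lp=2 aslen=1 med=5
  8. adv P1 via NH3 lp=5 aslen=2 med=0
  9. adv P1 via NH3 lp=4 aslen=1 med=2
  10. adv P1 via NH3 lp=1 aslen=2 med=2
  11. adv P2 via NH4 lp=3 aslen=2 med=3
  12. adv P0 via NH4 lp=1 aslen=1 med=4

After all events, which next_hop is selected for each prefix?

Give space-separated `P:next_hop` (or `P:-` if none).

Op 1: best P0=NH1 P1=- P2=-
Op 2: best P0=NH1 P1=NH0 P2=-
Op 3: best P0=NH1 P1=NH0 P2=-
Op 4: best P0=NH1 P1=NH0 P2=NH0
Op 5: best P0=NH1 P1=NH0 P2=NH0
Op 6: best P0=NH1 P1=NH2 P2=NH0
Op 7: best P0=NH1 P1=NH2 P2=NH0
Op 8: best P0=NH1 P1=NH3 P2=NH0
Op 9: best P0=NH1 P1=NH3 P2=NH0
Op 10: best P0=NH1 P1=NH2 P2=NH0
Op 11: best P0=NH1 P1=NH2 P2=NH0
Op 12: best P0=NH1 P1=NH2 P2=NH0

Answer: P0:NH1 P1:NH2 P2:NH0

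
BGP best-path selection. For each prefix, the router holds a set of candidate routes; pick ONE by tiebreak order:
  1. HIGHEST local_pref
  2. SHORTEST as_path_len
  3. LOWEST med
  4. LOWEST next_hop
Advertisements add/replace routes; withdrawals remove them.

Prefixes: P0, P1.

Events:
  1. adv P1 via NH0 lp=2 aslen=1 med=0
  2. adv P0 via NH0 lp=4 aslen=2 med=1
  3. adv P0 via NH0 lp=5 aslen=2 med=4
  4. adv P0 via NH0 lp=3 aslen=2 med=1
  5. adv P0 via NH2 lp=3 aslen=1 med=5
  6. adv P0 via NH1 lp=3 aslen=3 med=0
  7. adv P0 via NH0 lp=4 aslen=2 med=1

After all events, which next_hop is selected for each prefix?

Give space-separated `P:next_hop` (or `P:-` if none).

Answer: P0:NH0 P1:NH0

Derivation:
Op 1: best P0=- P1=NH0
Op 2: best P0=NH0 P1=NH0
Op 3: best P0=NH0 P1=NH0
Op 4: best P0=NH0 P1=NH0
Op 5: best P0=NH2 P1=NH0
Op 6: best P0=NH2 P1=NH0
Op 7: best P0=NH0 P1=NH0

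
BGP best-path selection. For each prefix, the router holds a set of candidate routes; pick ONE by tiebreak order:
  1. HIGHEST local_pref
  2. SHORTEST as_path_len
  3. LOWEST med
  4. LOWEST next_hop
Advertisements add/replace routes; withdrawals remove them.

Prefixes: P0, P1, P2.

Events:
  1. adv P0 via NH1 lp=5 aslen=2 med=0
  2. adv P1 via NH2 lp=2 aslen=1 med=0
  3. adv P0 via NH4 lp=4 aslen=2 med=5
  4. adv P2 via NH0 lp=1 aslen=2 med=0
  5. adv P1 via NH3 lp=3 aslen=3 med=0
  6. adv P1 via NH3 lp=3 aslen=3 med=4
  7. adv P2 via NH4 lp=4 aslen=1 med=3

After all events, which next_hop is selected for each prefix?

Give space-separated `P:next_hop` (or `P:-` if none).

Answer: P0:NH1 P1:NH3 P2:NH4

Derivation:
Op 1: best P0=NH1 P1=- P2=-
Op 2: best P0=NH1 P1=NH2 P2=-
Op 3: best P0=NH1 P1=NH2 P2=-
Op 4: best P0=NH1 P1=NH2 P2=NH0
Op 5: best P0=NH1 P1=NH3 P2=NH0
Op 6: best P0=NH1 P1=NH3 P2=NH0
Op 7: best P0=NH1 P1=NH3 P2=NH4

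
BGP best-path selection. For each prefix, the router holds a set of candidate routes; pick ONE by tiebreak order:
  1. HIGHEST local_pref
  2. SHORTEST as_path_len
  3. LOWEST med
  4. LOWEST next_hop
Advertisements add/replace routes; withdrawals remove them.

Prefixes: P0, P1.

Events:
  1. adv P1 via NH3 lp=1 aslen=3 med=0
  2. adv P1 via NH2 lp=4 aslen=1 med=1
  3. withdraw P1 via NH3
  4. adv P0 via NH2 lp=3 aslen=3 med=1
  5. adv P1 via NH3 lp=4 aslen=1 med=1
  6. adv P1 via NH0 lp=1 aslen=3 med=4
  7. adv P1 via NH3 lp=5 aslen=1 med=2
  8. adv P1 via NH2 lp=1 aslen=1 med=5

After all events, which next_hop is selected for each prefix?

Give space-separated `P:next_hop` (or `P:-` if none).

Answer: P0:NH2 P1:NH3

Derivation:
Op 1: best P0=- P1=NH3
Op 2: best P0=- P1=NH2
Op 3: best P0=- P1=NH2
Op 4: best P0=NH2 P1=NH2
Op 5: best P0=NH2 P1=NH2
Op 6: best P0=NH2 P1=NH2
Op 7: best P0=NH2 P1=NH3
Op 8: best P0=NH2 P1=NH3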